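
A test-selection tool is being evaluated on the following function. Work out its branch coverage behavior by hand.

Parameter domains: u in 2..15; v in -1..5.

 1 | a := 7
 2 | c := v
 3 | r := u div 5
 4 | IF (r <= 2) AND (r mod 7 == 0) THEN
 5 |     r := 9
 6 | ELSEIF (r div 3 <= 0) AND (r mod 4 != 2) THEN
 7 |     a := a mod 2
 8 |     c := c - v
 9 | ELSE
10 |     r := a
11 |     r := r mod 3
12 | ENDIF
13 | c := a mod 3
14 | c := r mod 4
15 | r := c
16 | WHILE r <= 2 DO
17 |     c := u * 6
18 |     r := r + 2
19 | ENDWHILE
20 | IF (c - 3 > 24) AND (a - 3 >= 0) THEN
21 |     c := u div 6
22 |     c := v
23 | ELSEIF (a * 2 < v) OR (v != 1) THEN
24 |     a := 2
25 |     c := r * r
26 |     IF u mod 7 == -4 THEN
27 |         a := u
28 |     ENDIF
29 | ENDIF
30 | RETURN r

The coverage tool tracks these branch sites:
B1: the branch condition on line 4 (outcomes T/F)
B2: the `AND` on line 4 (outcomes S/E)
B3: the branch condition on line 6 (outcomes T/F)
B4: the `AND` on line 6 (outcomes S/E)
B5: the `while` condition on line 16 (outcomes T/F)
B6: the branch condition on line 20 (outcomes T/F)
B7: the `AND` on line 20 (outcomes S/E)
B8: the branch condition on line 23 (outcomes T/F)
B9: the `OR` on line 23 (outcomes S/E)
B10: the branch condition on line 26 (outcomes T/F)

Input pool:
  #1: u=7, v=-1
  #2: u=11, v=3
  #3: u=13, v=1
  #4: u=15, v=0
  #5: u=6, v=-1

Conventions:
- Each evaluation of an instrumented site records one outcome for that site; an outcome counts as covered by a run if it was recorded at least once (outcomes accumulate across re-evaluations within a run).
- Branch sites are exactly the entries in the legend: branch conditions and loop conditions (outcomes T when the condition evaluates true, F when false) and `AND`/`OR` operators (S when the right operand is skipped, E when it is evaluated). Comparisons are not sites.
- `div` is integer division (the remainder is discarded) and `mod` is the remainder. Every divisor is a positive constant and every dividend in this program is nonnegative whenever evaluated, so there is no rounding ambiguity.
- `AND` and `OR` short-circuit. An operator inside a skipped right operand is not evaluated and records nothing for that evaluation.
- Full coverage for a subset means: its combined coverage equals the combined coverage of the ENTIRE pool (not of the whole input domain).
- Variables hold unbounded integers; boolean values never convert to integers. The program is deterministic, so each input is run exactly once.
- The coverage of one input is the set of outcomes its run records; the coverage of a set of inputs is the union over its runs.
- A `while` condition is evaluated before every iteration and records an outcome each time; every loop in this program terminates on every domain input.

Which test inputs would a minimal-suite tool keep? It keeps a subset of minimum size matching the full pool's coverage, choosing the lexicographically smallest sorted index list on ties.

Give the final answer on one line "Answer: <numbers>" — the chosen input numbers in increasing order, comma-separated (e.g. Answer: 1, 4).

test 1 (u=7, v=-1) fires B2->E, B1->F, B4->E, B3->T, B5->T, B5->F, B7->E, B6->F, B9->E, B8->T, B10->F; hits B1=F, B2=E, B3=T, B4=E, B5=T, B5=F, B6=F, B7=E, B8=T, B9=E, B10=F
test 2 (u=11, v=3) fires B2->E, B1->F, B4->E, B3->F, B5->T, B5->F, B7->E, B6->T; hits B1=F, B2=E, B3=F, B4=E, B5=T, B5=F, B6=T, B7=E
test 3 (u=13, v=1) fires B2->E, B1->F, B4->E, B3->F, B5->T, B5->F, B7->E, B6->T; hits B1=F, B2=E, B3=F, B4=E, B5=T, B5=F, B6=T, B7=E
test 4 (u=15, v=0) fires B2->S, B1->F, B4->S, B3->F, B5->T, B5->F, B7->E, B6->T; hits B1=F, B2=S, B3=F, B4=S, B5=T, B5=F, B6=T, B7=E
test 5 (u=6, v=-1) fires B2->E, B1->F, B4->E, B3->T, B5->T, B5->F, B7->E, B6->F, B9->E, B8->T, B10->F; hits B1=F, B2=E, B3=T, B4=E, B5=T, B5=F, B6=F, B7=E, B8=T, B9=E, B10=F
the full pool covers 15 outcomes: B1=F, B2=S, B2=E, B3=T, B3=F, B4=S, B4=E, B5=T, B5=F, B6=T, B6=F, B7=E, B8=T, B9=E, B10=F
checked all size-1 subsets: none covers 15 outcomes (max 11/15)
the canonical winner is {1, 4}: size 2, full 15-outcome coverage, earliest index list among size-2 covers

Answer: 1, 4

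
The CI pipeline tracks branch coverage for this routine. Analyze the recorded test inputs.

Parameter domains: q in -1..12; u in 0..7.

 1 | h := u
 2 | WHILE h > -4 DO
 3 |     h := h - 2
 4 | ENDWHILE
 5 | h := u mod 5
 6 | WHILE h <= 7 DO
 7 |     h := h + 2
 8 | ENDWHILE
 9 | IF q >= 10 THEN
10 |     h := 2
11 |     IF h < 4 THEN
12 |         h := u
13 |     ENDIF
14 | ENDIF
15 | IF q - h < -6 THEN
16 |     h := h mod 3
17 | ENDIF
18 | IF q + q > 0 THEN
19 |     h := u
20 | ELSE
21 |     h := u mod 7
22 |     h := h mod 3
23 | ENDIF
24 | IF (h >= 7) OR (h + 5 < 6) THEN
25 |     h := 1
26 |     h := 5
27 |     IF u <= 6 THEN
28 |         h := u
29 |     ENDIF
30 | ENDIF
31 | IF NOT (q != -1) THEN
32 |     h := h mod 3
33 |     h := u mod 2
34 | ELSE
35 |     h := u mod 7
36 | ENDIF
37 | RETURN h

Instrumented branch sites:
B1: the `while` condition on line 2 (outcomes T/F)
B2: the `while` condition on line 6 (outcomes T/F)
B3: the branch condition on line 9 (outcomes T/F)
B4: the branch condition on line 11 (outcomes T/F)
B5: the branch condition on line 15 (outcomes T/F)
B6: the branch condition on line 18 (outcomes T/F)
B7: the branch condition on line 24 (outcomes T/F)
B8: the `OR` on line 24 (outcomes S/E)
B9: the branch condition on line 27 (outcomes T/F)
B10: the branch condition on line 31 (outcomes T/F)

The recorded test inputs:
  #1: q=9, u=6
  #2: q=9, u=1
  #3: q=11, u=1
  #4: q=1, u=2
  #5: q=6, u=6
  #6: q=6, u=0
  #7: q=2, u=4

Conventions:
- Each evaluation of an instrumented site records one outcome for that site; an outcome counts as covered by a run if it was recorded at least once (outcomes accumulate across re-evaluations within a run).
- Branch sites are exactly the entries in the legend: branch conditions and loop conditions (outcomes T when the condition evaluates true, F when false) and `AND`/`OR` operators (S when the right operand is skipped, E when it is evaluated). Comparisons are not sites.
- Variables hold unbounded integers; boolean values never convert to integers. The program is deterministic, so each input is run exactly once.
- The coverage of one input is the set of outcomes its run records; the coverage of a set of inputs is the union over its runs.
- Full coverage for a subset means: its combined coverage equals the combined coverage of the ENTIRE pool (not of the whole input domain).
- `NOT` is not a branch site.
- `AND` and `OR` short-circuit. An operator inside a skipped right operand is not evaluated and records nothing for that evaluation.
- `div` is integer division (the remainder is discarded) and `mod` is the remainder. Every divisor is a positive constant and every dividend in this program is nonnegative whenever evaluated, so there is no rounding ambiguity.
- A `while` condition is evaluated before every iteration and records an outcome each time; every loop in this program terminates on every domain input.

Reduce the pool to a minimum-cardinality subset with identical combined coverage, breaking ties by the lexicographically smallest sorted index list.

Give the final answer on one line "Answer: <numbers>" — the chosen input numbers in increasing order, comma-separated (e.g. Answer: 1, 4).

run #1 (q=9, u=6) records B1=T, B1=F, B2=T, B2=F, B3=F, B5=F, B6=T, B7=F, B8=E, B10=F
run #2 (q=9, u=1) records B1=T, B1=F, B2=T, B2=F, B3=F, B5=F, B6=T, B7=F, B8=E, B10=F
run #3 (q=11, u=1) records B1=T, B1=F, B2=T, B2=F, B3=T, B4=T, B5=F, B6=T, B7=F, B8=E, B10=F
run #4 (q=1, u=2) records B1=T, B1=F, B2=T, B2=F, B3=F, B5=T, B6=T, B7=F, B8=E, B10=F
run #5 (q=6, u=6) records B1=T, B1=F, B2=T, B2=F, B3=F, B5=F, B6=T, B7=F, B8=E, B10=F
run #6 (q=6, u=0) records B1=T, B1=F, B2=T, B2=F, B3=F, B5=F, B6=T, B7=T, B8=E, B9=T, B10=F
run #7 (q=2, u=4) records B1=T, B1=F, B2=T, B2=F, B3=F, B5=F, B6=T, B7=F, B8=E, B10=F
together the pool reaches 15 outcomes: B1=T, B1=F, B2=T, B2=F, B3=T, B3=F, B4=T, B5=T, B5=F, B6=T, B7=T, B7=F, B8=E, B9=T, B10=F
size 1 is not enough: best union over all size-1 subsets is 11/15
size 2 is not enough: best union over all size-2 subsets is 14/15
the canonical winner is {3, 4, 6}: size 3, full 15-outcome coverage, earliest index list among size-3 covers

Answer: 3, 4, 6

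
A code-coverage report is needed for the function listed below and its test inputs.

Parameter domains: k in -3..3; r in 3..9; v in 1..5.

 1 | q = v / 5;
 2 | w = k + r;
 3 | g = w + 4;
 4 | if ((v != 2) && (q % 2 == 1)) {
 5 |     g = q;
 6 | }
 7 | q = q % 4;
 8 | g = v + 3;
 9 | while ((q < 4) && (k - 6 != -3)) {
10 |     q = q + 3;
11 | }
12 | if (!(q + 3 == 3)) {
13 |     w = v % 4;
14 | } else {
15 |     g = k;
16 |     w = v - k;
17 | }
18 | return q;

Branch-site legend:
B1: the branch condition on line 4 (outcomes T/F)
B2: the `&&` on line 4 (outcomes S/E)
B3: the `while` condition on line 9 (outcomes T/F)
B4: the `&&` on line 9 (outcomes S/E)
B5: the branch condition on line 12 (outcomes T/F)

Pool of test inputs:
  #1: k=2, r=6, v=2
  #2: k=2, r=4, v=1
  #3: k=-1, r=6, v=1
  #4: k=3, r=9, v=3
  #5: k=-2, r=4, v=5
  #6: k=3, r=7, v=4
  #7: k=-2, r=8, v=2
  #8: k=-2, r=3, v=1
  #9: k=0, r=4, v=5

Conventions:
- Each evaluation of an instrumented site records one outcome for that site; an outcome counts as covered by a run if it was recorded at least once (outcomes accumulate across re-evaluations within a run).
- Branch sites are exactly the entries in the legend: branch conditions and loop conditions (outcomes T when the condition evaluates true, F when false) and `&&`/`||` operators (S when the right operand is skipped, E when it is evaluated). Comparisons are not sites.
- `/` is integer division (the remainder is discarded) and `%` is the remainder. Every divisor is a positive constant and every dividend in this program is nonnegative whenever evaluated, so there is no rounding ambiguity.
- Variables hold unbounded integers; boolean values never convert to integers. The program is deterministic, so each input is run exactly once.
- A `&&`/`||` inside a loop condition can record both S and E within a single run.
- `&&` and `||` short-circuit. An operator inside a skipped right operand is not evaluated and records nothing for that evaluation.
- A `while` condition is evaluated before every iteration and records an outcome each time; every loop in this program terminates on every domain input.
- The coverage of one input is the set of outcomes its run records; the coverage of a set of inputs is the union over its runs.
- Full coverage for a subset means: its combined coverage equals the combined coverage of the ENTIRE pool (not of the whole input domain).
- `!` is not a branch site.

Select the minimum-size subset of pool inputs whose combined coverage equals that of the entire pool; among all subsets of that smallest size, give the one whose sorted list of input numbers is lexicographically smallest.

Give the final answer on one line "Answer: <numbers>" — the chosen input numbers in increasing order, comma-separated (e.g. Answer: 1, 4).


input #1, k=2, r=6, v=2: events B2->S, B1->F, B4->E, B3->T, B4->E, B3->T, B4->S, B3->F, B5->T; outcomes B1=F, B2=S, B3=T, B3=F, B4=S, B4=E, B5=T
input #2, k=2, r=4, v=1: events B2->E, B1->F, B4->E, B3->T, B4->E, B3->T, B4->S, B3->F, B5->T; outcomes B1=F, B2=E, B3=T, B3=F, B4=S, B4=E, B5=T
input #3, k=-1, r=6, v=1: events B2->E, B1->F, B4->E, B3->T, B4->E, B3->T, B4->S, B3->F, B5->T; outcomes B1=F, B2=E, B3=T, B3=F, B4=S, B4=E, B5=T
input #4, k=3, r=9, v=3: events B2->E, B1->F, B4->E, B3->F, B5->F; outcomes B1=F, B2=E, B3=F, B4=E, B5=F
input #5, k=-2, r=4, v=5: events B2->E, B1->T, B4->E, B3->T, B4->S, B3->F, B5->T; outcomes B1=T, B2=E, B3=T, B3=F, B4=S, B4=E, B5=T
input #6, k=3, r=7, v=4: events B2->E, B1->F, B4->E, B3->F, B5->F; outcomes B1=F, B2=E, B3=F, B4=E, B5=F
input #7, k=-2, r=8, v=2: events B2->S, B1->F, B4->E, B3->T, B4->E, B3->T, B4->S, B3->F, B5->T; outcomes B1=F, B2=S, B3=T, B3=F, B4=S, B4=E, B5=T
input #8, k=-2, r=3, v=1: events B2->E, B1->F, B4->E, B3->T, B4->E, B3->T, B4->S, B3->F, B5->T; outcomes B1=F, B2=E, B3=T, B3=F, B4=S, B4=E, B5=T
input #9, k=0, r=4, v=5: events B2->E, B1->T, B4->E, B3->T, B4->S, B3->F, B5->T; outcomes B1=T, B2=E, B3=T, B3=F, B4=S, B4=E, B5=T
the full pool covers 10 outcomes: B1=T, B1=F, B2=S, B2=E, B3=T, B3=F, B4=S, B4=E, B5=T, B5=F
no size-1 subset reaches all 10 outcomes (best union: 7/10)
no size-2 subset reaches all 10 outcomes (best union: 9/10)
inputs {1, 4, 5} (size 3) cover everything; no size-3 subset with a lexicographically smaller index list covers all 10
Answer: 1, 4, 5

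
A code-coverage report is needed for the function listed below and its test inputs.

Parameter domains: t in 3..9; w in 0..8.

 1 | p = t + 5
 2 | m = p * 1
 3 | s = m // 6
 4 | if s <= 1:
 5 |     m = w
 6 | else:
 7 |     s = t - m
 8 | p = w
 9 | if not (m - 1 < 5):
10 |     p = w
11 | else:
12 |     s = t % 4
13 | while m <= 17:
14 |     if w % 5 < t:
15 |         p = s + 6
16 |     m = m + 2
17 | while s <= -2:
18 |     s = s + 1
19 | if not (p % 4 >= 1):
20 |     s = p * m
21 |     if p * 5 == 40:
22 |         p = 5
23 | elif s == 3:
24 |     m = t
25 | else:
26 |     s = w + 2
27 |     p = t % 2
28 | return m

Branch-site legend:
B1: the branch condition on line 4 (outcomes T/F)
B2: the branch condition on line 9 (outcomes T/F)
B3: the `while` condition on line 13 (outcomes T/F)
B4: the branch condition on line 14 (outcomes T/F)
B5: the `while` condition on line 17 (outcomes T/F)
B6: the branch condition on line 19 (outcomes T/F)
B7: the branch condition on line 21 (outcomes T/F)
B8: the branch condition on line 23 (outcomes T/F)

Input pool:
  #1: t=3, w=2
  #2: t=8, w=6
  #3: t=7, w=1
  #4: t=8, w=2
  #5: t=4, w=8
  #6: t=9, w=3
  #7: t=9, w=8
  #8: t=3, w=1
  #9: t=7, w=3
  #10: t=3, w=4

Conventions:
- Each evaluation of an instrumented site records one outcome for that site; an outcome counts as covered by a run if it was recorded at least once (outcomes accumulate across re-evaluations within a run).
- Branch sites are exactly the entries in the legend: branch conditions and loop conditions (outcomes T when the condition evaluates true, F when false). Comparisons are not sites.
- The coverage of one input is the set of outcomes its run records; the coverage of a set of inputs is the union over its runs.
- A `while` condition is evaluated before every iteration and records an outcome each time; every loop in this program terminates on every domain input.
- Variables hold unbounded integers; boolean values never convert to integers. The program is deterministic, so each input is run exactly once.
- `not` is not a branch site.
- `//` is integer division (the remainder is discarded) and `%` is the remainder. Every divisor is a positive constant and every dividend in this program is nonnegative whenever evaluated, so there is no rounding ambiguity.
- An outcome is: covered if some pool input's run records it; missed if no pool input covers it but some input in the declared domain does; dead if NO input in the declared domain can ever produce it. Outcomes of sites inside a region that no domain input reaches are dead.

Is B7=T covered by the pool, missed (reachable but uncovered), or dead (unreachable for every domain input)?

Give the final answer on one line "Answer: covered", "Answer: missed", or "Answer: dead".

no pool input records B7=T
but domain input (t=3, w=8) does record it -> reachable, so missed

Answer: missed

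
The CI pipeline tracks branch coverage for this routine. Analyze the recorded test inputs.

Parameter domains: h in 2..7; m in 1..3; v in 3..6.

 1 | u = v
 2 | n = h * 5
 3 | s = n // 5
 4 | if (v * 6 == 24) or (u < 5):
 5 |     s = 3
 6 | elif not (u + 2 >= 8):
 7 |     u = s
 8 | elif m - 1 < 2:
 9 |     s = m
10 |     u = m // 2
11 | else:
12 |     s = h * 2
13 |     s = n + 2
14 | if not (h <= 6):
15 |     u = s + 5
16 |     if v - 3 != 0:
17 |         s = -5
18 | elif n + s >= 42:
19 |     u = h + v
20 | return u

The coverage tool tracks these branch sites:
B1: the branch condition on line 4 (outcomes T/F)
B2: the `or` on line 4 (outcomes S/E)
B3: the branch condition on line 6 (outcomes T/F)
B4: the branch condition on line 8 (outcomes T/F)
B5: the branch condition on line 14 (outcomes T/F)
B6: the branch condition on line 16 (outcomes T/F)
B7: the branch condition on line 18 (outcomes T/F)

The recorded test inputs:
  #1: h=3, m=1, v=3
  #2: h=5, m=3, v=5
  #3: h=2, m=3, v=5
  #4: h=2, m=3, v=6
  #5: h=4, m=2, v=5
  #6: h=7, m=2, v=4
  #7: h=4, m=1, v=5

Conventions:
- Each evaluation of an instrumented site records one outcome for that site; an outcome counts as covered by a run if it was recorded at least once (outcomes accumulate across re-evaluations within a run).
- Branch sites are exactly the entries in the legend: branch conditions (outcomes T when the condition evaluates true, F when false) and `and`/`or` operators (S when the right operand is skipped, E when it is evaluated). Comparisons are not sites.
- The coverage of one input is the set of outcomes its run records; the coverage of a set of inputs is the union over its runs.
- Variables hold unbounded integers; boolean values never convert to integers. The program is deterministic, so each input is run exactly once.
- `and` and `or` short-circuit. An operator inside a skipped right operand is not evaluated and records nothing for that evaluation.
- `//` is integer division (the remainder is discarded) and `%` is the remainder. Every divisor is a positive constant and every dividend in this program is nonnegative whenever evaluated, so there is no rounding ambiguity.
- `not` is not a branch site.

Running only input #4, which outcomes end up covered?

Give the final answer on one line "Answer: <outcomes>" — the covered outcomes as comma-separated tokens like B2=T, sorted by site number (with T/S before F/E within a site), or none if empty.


Event log for input #4 (h=2, m=3, v=6):
  B2->E, B1->F, B3->F, B4->F, B5->F, B7->F
distinct outcomes covered: B1=F, B2=E, B3=F, B4=F, B5=F, B7=F
Answer: B1=F, B2=E, B3=F, B4=F, B5=F, B7=F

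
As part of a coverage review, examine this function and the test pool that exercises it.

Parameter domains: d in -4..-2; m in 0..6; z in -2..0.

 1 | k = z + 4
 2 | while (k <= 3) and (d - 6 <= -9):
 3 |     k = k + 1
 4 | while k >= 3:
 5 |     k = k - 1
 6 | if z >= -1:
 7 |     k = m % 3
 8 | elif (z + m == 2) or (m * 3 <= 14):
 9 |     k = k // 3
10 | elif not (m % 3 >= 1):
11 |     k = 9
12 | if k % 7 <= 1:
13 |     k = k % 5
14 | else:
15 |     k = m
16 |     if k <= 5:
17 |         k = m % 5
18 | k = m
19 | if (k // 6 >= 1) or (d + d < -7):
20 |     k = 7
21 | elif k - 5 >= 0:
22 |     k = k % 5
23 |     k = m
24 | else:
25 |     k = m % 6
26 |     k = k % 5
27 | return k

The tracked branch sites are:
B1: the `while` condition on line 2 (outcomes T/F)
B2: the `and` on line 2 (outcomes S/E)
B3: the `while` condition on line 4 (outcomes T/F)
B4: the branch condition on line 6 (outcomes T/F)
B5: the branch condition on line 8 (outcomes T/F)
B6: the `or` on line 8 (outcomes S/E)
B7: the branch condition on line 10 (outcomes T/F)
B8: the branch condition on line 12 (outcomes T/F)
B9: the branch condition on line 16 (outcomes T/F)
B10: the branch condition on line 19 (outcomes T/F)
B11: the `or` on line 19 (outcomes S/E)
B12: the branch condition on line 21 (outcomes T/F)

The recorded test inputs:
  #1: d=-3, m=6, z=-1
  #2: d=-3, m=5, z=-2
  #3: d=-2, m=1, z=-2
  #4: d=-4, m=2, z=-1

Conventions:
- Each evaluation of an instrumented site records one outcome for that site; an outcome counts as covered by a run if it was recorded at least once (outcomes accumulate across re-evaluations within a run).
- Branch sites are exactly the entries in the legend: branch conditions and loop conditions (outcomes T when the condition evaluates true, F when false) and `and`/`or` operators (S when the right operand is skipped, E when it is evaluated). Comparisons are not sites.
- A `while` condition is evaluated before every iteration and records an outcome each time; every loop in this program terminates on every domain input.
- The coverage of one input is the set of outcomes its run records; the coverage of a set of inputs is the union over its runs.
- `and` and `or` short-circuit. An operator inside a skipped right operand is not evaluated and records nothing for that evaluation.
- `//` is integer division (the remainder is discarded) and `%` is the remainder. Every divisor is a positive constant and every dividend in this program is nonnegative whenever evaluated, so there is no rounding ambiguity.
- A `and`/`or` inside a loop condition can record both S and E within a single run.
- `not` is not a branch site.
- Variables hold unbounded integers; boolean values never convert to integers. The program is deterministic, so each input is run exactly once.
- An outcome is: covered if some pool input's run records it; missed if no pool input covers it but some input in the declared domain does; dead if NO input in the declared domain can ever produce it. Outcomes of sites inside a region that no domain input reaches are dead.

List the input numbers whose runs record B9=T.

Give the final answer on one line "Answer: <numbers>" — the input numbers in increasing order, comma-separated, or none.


input #1 (d=-3, m=6, z=-1): never hits B9=T
input #2 (d=-3, m=5, z=-2): hits B9=T
input #3 (d=-2, m=1, z=-2): never hits B9=T
input #4 (d=-4, m=2, z=-1): hits B9=T
Answer: 2, 4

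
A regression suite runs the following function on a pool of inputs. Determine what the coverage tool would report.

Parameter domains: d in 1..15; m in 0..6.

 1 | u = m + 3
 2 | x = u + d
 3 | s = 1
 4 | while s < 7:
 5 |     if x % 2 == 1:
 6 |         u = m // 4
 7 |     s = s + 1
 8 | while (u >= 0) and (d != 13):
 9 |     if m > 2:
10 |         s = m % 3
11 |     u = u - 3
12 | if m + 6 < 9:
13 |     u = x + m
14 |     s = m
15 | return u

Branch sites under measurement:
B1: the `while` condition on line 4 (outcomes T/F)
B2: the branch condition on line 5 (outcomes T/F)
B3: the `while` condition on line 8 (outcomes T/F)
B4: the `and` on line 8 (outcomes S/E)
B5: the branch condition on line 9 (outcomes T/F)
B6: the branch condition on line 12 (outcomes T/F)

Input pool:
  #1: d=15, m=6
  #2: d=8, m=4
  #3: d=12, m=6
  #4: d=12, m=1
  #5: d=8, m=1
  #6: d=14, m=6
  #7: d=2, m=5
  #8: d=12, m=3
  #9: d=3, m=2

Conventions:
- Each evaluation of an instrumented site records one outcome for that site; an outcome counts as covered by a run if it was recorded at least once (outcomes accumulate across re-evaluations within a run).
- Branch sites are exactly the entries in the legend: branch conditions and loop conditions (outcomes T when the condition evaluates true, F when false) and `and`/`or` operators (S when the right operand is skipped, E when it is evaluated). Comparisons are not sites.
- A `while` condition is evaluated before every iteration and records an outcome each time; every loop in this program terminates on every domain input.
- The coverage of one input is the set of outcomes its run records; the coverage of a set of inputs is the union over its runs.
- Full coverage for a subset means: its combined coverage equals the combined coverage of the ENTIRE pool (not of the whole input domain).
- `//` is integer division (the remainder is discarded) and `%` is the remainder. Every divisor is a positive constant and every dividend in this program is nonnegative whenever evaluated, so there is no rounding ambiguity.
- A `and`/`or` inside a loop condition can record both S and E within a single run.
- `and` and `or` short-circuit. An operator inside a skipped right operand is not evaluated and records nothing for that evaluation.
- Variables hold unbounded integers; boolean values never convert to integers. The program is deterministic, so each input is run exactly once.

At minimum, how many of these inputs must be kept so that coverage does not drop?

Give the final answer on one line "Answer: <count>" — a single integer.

test 1 (d=15, m=6) hits B1=T, B1=F, B2=F, B3=T, B3=F, B4=S, B4=E, B5=T, B6=F
test 2 (d=8, m=4) hits B1=T, B1=F, B2=T, B3=T, B3=F, B4=S, B4=E, B5=T, B6=F
test 3 (d=12, m=6) hits B1=T, B1=F, B2=T, B3=T, B3=F, B4=S, B4=E, B5=T, B6=F
test 4 (d=12, m=1) hits B1=T, B1=F, B2=F, B3=T, B3=F, B4=S, B4=E, B5=F, B6=T
test 5 (d=8, m=1) hits B1=T, B1=F, B2=F, B3=T, B3=F, B4=S, B4=E, B5=F, B6=T
test 6 (d=14, m=6) hits B1=T, B1=F, B2=T, B3=T, B3=F, B4=S, B4=E, B5=T, B6=F
test 7 (d=2, m=5) hits B1=T, B1=F, B2=F, B3=T, B3=F, B4=S, B4=E, B5=T, B6=F
test 8 (d=12, m=3) hits B1=T, B1=F, B2=F, B3=T, B3=F, B4=S, B4=E, B5=T, B6=F
test 9 (d=3, m=2) hits B1=T, B1=F, B2=F, B3=T, B3=F, B4=S, B4=E, B5=F, B6=T
together the pool reaches 12 outcomes: B1=T, B1=F, B2=T, B2=F, B3=T, B3=F, B4=S, B4=E, B5=T, B5=F, B6=T, B6=F
checked all size-1 subsets: none covers 12 outcomes (max 9/12)
at size 2, {2, 4} reaches all 12 outcomes; every lexicographically earlier size-2 subset fails

Answer: 2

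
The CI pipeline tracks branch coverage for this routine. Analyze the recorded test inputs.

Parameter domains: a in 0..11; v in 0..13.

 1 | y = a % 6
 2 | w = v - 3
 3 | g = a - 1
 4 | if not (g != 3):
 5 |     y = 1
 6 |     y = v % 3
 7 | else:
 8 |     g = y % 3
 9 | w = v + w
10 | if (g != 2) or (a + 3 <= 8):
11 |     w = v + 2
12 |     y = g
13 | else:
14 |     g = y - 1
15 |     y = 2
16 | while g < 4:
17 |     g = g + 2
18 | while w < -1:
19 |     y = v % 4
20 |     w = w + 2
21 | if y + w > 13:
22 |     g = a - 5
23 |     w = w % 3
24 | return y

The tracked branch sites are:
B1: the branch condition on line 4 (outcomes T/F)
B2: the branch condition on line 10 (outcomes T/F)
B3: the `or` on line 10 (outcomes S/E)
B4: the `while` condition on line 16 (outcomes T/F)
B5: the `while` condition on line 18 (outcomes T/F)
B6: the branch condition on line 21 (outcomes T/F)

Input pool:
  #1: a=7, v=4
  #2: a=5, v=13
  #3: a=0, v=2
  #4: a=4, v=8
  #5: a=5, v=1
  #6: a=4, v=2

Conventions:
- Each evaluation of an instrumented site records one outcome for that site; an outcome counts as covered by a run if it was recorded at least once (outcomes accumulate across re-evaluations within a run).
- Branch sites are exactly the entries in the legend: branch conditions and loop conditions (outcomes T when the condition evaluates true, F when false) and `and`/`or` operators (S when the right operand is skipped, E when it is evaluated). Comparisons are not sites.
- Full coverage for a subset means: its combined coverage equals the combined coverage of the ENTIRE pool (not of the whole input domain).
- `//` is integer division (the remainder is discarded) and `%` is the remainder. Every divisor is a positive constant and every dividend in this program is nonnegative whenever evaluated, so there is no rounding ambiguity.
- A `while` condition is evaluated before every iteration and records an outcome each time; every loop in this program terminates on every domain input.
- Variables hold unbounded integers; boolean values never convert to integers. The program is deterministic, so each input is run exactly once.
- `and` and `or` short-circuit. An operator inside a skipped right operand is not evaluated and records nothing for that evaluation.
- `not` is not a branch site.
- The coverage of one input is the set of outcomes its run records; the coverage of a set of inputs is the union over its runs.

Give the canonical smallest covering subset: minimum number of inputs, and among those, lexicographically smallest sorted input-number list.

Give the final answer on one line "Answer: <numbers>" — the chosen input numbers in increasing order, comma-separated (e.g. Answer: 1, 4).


#1 (a=7, v=4) -> B1->F, B3->S, B2->T, B4->T, B4->T, B4->F, B5->F, B6->F; covered: B1=F, B2=T, B3=S, B4=T, B4=F, B5=F, B6=F
#2 (a=5, v=13) -> B1->F, B3->E, B2->T, B4->T, B4->F, B5->F, B6->T; covered: B1=F, B2=T, B3=E, B4=T, B4=F, B5=F, B6=T
#3 (a=0, v=2) -> B1->F, B3->S, B2->T, B4->T, B4->T, B4->F, B5->F, B6->F; covered: B1=F, B2=T, B3=S, B4=T, B4=F, B5=F, B6=F
#4 (a=4, v=8) -> B1->T, B3->S, B2->T, B4->T, B4->F, B5->F, B6->F; covered: B1=T, B2=T, B3=S, B4=T, B4=F, B5=F, B6=F
#5 (a=5, v=1) -> B1->F, B3->E, B2->T, B4->T, B4->F, B5->F, B6->F; covered: B1=F, B2=T, B3=E, B4=T, B4=F, B5=F, B6=F
#6 (a=4, v=2) -> B1->T, B3->S, B2->T, B4->T, B4->F, B5->F, B6->F; covered: B1=T, B2=T, B3=S, B4=T, B4=F, B5=F, B6=F
pool-wide coverage (10 outcomes): B1=T, B1=F, B2=T, B3=S, B3=E, B4=T, B4=F, B5=F, B6=T, B6=F
every size-1 subset falls short of the 10 outcomes (best: 7/10)
at size 2, {2, 4} reaches all 10 outcomes; every lexicographically earlier size-2 subset fails
Answer: 2, 4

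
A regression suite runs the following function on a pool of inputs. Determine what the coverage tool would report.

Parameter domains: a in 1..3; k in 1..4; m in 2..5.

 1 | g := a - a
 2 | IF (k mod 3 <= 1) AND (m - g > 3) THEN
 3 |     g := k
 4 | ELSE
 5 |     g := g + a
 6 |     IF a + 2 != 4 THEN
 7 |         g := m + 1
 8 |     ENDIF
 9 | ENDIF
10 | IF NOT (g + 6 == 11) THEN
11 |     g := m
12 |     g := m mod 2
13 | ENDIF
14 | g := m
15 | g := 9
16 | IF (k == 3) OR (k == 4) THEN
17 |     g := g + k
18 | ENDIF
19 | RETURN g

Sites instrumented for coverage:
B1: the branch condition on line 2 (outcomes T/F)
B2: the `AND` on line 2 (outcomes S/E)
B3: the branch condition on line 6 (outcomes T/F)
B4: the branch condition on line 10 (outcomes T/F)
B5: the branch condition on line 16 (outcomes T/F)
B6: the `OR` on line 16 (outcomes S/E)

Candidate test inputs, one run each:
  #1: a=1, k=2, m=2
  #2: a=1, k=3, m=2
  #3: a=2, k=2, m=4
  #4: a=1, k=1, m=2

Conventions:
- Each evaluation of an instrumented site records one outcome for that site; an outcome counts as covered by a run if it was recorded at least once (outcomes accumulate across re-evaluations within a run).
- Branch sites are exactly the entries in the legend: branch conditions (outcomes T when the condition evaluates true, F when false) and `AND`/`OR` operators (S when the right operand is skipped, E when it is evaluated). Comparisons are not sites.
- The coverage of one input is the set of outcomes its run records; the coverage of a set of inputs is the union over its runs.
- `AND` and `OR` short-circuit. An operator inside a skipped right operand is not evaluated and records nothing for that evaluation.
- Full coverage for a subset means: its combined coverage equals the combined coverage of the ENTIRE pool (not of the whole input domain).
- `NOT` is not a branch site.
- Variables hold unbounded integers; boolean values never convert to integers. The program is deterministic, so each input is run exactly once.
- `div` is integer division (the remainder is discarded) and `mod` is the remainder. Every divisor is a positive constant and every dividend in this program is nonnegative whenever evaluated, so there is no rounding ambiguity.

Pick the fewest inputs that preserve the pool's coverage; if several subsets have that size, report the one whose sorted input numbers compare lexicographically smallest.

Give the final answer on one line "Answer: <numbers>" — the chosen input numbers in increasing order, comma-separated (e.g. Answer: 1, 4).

test 1 (a=1, k=2, m=2) hits B1=F, B2=S, B3=T, B4=T, B5=F, B6=E
test 2 (a=1, k=3, m=2) hits B1=F, B2=E, B3=T, B4=T, B5=T, B6=S
test 3 (a=2, k=2, m=4) hits B1=F, B2=S, B3=F, B4=T, B5=F, B6=E
test 4 (a=1, k=1, m=2) hits B1=F, B2=E, B3=T, B4=T, B5=F, B6=E
union over all inputs: B1=F, B2=S, B2=E, B3=T, B3=F, B4=T, B5=T, B5=F, B6=S, B6=E (10 outcomes)
size 1 is not enough: best union over all size-1 subsets is 6/10
at size 2, {2, 3} reaches all 10 outcomes; every lexicographically earlier size-2 subset fails

Answer: 2, 3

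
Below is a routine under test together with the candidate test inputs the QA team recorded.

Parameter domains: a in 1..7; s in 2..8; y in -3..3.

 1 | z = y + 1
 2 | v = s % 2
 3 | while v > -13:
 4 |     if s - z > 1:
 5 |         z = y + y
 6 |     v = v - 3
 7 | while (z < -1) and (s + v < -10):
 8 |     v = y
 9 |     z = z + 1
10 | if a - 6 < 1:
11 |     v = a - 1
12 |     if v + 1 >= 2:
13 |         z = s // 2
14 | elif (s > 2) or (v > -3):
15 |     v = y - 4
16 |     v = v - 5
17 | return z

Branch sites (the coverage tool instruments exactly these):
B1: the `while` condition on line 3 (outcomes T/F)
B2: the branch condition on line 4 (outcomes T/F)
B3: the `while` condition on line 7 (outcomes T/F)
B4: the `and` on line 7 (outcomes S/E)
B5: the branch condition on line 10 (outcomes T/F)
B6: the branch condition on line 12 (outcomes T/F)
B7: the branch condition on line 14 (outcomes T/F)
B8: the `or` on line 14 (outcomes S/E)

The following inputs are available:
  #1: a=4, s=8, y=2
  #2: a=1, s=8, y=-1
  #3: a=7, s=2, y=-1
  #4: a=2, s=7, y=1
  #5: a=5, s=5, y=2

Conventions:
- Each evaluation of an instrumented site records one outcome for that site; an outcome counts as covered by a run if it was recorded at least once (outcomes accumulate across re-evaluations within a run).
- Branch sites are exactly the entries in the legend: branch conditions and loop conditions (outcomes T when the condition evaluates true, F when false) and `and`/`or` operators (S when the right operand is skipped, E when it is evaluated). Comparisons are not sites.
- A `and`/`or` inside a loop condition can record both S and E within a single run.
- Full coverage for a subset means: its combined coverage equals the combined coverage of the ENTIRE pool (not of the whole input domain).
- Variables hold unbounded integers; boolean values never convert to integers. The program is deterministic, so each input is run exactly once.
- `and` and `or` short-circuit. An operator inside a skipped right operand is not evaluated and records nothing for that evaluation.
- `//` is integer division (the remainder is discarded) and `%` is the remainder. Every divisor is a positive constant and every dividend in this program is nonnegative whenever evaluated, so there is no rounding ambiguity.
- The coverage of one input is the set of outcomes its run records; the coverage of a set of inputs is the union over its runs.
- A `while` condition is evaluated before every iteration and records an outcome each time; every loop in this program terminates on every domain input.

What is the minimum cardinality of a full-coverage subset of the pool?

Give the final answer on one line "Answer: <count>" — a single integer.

input #1, a=4, s=8, y=2: events B1->T, B2->T, B1->T, B2->T, B1->T, B2->T, B1->T, B2->T, B1->T, B2->T, B1->F, B4->S, B3->F, B5->T, ...; outcomes B1=T, B1=F, B2=T, B3=F, B4=S, B5=T, B6=T
input #2, a=1, s=8, y=-1: events B1->T, B2->T, B1->T, B2->T, B1->T, B2->T, B1->T, B2->T, B1->T, B2->T, B1->F, B4->E, B3->F, B5->T, ...; outcomes B1=T, B1=F, B2=T, B3=F, B4=E, B5=T, B6=F
input #3, a=7, s=2, y=-1: events B1->T, B2->T, B1->T, B2->T, B1->T, B2->T, B1->T, B2->T, B1->T, B2->T, B1->F, B4->E, B3->T, B4->S, ...; outcomes B1=T, B1=F, B2=T, B3=T, B3=F, B4=S, B4=E, B5=F, B7=T, B8=E
input #4, a=2, s=7, y=1: events B1->T, B2->T, B1->T, B2->T, B1->T, B2->T, B1->T, B2->T, B1->T, B2->T, B1->F, B4->S, B3->F, B5->T, ...; outcomes B1=T, B1=F, B2=T, B3=F, B4=S, B5=T, B6=T
input #5, a=5, s=5, y=2: events B1->T, B2->T, B1->T, B2->F, B1->T, B2->F, B1->T, B2->F, B1->T, B2->F, B1->F, B4->S, B3->F, B5->T, ...; outcomes B1=T, B1=F, B2=T, B2=F, B3=F, B4=S, B5=T, B6=T
the full pool covers 14 outcomes: B1=T, B1=F, B2=T, B2=F, B3=T, B3=F, B4=S, B4=E, B5=T, B5=F, B6=T, B6=F, B7=T, B8=E
checked all size-1 subsets: none covers 14 outcomes (max 10/14)
checked all size-2 subsets: none covers 14 outcomes (max 13/14)
the canonical winner is {2, 3, 5}: size 3, full 14-outcome coverage, earliest index list among size-3 covers

Answer: 3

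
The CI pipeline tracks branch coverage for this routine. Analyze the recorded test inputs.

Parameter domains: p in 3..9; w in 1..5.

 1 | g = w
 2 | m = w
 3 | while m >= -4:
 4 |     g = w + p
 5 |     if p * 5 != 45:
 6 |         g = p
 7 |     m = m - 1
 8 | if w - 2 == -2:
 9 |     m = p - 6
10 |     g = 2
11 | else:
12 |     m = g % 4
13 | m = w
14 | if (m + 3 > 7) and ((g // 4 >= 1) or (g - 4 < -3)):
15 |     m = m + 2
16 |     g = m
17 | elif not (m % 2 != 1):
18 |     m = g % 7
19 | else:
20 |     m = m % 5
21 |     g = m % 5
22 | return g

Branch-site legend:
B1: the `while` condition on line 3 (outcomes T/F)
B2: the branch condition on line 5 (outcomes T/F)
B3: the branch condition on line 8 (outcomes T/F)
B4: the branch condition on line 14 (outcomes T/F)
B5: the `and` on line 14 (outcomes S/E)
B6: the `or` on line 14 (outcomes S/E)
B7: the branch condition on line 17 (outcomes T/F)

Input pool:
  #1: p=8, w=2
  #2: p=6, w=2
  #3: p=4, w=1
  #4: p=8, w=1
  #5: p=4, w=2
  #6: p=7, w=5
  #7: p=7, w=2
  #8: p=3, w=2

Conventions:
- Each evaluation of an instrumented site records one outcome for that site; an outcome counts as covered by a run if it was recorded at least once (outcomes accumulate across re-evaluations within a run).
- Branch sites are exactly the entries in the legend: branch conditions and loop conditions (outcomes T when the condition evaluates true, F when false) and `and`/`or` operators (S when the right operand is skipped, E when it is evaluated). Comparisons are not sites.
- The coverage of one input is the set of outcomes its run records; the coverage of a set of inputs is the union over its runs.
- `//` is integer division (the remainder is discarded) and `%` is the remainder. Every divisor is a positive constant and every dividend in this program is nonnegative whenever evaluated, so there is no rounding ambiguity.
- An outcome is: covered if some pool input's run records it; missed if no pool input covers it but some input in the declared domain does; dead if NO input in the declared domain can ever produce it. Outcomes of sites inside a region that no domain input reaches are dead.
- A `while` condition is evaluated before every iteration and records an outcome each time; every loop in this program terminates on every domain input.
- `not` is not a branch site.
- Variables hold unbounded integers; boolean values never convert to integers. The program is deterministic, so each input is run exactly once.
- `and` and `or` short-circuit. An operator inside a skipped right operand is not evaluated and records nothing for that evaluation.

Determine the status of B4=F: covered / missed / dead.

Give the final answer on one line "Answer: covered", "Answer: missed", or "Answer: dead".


B4=F is recorded by pool input(s) 1, 2, 3, 4, 5, 7, 8 -> covered
Answer: covered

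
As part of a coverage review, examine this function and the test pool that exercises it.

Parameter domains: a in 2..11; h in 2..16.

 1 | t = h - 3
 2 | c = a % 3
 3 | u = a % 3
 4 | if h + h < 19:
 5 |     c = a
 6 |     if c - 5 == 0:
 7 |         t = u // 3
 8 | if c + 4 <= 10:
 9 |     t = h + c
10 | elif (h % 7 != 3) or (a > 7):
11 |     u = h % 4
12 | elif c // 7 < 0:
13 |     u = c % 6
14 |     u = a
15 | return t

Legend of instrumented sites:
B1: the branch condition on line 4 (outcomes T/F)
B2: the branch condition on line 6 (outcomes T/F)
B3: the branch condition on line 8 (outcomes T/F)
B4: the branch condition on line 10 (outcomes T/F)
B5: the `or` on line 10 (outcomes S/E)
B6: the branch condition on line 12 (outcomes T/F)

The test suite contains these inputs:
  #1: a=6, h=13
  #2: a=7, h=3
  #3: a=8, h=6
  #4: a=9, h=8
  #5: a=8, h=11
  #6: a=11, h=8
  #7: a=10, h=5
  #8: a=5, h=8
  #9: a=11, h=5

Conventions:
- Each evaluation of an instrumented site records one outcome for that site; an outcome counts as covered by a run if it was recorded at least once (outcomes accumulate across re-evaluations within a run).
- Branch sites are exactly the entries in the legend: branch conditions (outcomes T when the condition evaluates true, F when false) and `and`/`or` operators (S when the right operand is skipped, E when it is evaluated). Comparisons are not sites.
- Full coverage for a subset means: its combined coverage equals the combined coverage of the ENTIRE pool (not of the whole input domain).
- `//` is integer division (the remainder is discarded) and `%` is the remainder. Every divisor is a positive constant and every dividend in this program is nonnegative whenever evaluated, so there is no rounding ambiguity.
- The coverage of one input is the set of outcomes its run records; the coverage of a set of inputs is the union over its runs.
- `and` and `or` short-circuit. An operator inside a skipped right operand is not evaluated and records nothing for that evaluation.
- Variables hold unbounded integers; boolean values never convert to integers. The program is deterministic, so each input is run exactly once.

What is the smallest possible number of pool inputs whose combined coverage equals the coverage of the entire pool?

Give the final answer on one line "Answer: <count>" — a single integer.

input #1, a=6, h=13: events B1->F, B3->T; outcomes B1=F, B3=T
input #2, a=7, h=3: events B1->T, B2->F, B3->F, B5->E, B4->F, B6->F; outcomes B1=T, B2=F, B3=F, B4=F, B5=E, B6=F
input #3, a=8, h=6: events B1->T, B2->F, B3->F, B5->S, B4->T; outcomes B1=T, B2=F, B3=F, B4=T, B5=S
input #4, a=9, h=8: events B1->T, B2->F, B3->F, B5->S, B4->T; outcomes B1=T, B2=F, B3=F, B4=T, B5=S
input #5, a=8, h=11: events B1->F, B3->T; outcomes B1=F, B3=T
input #6, a=11, h=8: events B1->T, B2->F, B3->F, B5->S, B4->T; outcomes B1=T, B2=F, B3=F, B4=T, B5=S
input #7, a=10, h=5: events B1->T, B2->F, B3->F, B5->S, B4->T; outcomes B1=T, B2=F, B3=F, B4=T, B5=S
input #8, a=5, h=8: events B1->T, B2->T, B3->T; outcomes B1=T, B2=T, B3=T
input #9, a=11, h=5: events B1->T, B2->F, B3->F, B5->S, B4->T; outcomes B1=T, B2=F, B3=F, B4=T, B5=S
the full pool covers 11 outcomes: B1=T, B1=F, B2=T, B2=F, B3=T, B3=F, B4=T, B4=F, B5=S, B5=E, B6=F
no size-1 subset reaches all 11 outcomes (best union: 6/11)
no size-2 subset reaches all 11 outcomes (best union: 8/11)
no size-3 subset reaches all 11 outcomes (best union: 10/11)
inputs {1, 2, 3, 8} (size 4) cover everything; no size-4 subset with a lexicographically smaller index list covers all 11

Answer: 4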